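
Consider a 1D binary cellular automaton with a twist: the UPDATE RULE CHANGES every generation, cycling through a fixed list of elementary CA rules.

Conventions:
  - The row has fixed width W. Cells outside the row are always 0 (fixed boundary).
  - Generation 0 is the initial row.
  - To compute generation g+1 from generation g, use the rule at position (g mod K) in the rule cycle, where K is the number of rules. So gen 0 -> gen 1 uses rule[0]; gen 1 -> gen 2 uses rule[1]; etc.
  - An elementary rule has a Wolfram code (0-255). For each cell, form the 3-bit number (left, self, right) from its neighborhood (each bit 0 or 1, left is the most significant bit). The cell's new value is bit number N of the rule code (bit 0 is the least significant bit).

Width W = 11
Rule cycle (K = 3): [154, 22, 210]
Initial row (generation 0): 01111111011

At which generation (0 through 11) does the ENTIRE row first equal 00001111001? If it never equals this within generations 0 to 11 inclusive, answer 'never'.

Gen 0: 01111111011
Gen 1 (rule 154): 11111110010
Gen 2 (rule 22): 00000001111
Gen 3 (rule 210): 00000010111
Gen 4 (rule 154): 00000100110
Gen 5 (rule 22): 00001111001
Gen 6 (rule 210): 00010111110
Gen 7 (rule 154): 00100111101
Gen 8 (rule 22): 01111000001
Gen 9 (rule 210): 10111100010
Gen 10 (rule 154): 00111010101
Gen 11 (rule 22): 01000010101

Answer: 5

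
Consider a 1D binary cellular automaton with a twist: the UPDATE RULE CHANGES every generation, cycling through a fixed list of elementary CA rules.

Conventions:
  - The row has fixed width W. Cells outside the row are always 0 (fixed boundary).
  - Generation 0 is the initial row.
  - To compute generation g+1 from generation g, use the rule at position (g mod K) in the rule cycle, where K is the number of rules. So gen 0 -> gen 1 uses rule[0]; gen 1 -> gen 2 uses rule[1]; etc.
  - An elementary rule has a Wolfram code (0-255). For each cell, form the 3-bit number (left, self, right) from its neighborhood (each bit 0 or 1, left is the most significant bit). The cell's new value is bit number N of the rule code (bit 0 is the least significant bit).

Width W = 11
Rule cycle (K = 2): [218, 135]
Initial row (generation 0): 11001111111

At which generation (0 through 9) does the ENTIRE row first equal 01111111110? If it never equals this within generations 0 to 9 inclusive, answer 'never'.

Gen 0: 11001111111
Gen 1 (rule 218): 11111111111
Gen 2 (rule 135): 01111111110
Gen 3 (rule 218): 11111111111
Gen 4 (rule 135): 01111111110
Gen 5 (rule 218): 11111111111
Gen 6 (rule 135): 01111111110
Gen 7 (rule 218): 11111111111
Gen 8 (rule 135): 01111111110
Gen 9 (rule 218): 11111111111

Answer: 2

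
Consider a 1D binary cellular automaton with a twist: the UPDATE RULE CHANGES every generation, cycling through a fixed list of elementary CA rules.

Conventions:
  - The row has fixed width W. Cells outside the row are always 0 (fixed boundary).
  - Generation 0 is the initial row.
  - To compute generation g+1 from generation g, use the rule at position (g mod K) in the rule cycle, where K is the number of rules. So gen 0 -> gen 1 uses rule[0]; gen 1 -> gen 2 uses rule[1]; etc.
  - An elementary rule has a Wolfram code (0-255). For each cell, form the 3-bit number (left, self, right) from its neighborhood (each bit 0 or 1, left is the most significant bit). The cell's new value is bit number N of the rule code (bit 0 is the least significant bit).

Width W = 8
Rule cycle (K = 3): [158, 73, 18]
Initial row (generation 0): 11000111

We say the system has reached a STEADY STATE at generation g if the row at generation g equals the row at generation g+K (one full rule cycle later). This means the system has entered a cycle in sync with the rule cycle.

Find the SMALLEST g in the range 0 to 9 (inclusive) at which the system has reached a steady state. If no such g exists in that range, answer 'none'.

Gen 0: 11000111
Gen 1 (rule 158): 10101110
Gen 2 (rule 73): 00001010
Gen 3 (rule 18): 00010001
Gen 4 (rule 158): 00111011
Gen 5 (rule 73): 10101011
Gen 6 (rule 18): 00000000
Gen 7 (rule 158): 00000000
Gen 8 (rule 73): 11111111
Gen 9 (rule 18): 00000000
Gen 10 (rule 158): 00000000
Gen 11 (rule 73): 11111111
Gen 12 (rule 18): 00000000

Answer: 6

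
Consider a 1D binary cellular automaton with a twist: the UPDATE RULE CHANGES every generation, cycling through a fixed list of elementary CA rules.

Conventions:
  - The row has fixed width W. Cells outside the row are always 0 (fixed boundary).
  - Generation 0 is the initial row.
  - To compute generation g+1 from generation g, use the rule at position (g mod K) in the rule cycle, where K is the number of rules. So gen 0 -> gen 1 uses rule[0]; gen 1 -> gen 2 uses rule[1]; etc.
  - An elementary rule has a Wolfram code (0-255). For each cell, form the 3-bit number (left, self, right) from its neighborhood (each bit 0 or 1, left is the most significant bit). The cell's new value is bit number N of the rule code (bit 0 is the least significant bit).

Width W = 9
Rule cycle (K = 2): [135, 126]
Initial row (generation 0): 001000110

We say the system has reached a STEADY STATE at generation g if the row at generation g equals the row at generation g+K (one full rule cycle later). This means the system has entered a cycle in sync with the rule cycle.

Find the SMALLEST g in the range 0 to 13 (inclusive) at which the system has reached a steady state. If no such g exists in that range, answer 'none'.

Answer: 4

Derivation:
Gen 0: 001000110
Gen 1 (rule 135): 111011000
Gen 2 (rule 126): 101111100
Gen 3 (rule 135): 100111001
Gen 4 (rule 126): 111101111
Gen 5 (rule 135): 011000110
Gen 6 (rule 126): 111101111
Gen 7 (rule 135): 011000110
Gen 8 (rule 126): 111101111
Gen 9 (rule 135): 011000110
Gen 10 (rule 126): 111101111
Gen 11 (rule 135): 011000110
Gen 12 (rule 126): 111101111
Gen 13 (rule 135): 011000110
Gen 14 (rule 126): 111101111
Gen 15 (rule 135): 011000110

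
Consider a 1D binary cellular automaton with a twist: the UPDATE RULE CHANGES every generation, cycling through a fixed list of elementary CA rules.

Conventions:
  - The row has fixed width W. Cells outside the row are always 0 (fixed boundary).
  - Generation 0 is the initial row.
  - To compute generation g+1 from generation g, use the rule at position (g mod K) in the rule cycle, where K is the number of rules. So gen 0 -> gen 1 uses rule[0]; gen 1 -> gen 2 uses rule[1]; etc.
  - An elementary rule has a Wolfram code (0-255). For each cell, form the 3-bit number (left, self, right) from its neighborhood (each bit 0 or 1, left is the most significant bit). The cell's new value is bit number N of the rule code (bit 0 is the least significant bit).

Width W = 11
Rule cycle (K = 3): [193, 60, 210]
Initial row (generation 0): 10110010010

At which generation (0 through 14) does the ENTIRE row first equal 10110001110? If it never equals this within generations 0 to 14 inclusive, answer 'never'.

Answer: never

Derivation:
Gen 0: 10110010010
Gen 1 (rule 193): 00010000000
Gen 2 (rule 60): 00011000000
Gen 3 (rule 210): 00101100000
Gen 4 (rule 193): 10000101111
Gen 5 (rule 60): 11000111000
Gen 6 (rule 210): 01101011100
Gen 7 (rule 193): 00100001101
Gen 8 (rule 60): 00110001011
Gen 9 (rule 210): 01011010001
Gen 10 (rule 193): 00001000100
Gen 11 (rule 60): 00001100110
Gen 12 (rule 210): 00010111011
Gen 13 (rule 193): 11000011001
Gen 14 (rule 60): 10100010101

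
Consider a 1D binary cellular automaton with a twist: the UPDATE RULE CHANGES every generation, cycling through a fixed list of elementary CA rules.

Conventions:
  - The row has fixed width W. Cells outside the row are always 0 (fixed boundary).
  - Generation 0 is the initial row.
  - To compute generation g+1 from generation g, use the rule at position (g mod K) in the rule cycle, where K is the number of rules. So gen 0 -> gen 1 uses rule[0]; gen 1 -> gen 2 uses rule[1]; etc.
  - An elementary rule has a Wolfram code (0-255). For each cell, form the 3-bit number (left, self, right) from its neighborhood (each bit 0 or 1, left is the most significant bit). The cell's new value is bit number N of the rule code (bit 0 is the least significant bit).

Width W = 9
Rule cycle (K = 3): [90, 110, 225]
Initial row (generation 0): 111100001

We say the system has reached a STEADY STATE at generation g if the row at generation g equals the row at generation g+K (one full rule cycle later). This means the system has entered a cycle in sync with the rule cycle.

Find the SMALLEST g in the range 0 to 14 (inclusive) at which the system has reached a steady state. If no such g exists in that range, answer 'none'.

Gen 0: 111100001
Gen 1 (rule 90): 100110010
Gen 2 (rule 110): 101110110
Gen 3 (rule 225): 010111010
Gen 4 (rule 90): 100101001
Gen 5 (rule 110): 101111011
Gen 6 (rule 225): 010111101
Gen 7 (rule 90): 100100100
Gen 8 (rule 110): 101101100
Gen 9 (rule 225): 010110101
Gen 10 (rule 90): 100110000
Gen 11 (rule 110): 101110000
Gen 12 (rule 225): 010110111
Gen 13 (rule 90): 100110101
Gen 14 (rule 110): 101111111
Gen 15 (rule 225): 010111111
Gen 16 (rule 90): 100100001
Gen 17 (rule 110): 101100011

Answer: none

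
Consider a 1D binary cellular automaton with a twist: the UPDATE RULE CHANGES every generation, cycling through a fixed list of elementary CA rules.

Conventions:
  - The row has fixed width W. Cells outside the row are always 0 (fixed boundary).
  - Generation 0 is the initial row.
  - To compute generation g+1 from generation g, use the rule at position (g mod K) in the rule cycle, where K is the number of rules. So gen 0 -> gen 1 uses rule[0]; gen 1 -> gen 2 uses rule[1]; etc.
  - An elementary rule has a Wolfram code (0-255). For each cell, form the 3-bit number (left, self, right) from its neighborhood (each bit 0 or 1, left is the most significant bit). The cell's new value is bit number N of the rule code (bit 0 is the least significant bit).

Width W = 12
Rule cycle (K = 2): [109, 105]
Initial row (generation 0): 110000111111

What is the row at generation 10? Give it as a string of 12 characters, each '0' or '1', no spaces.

Answer: 111011000010

Derivation:
Gen 0: 110000111111
Gen 1 (rule 109): 110110100001
Gen 2 (rule 105): 111111001100
Gen 3 (rule 109): 100001001101
Gen 4 (rule 105): 001100001110
Gen 5 (rule 109): 101101101010
Gen 6 (rule 105): 011111110100
Gen 7 (rule 109): 010000011101
Gen 8 (rule 105): 000111010110
Gen 9 (rule 109): 110101111110
Gen 10 (rule 105): 111011000010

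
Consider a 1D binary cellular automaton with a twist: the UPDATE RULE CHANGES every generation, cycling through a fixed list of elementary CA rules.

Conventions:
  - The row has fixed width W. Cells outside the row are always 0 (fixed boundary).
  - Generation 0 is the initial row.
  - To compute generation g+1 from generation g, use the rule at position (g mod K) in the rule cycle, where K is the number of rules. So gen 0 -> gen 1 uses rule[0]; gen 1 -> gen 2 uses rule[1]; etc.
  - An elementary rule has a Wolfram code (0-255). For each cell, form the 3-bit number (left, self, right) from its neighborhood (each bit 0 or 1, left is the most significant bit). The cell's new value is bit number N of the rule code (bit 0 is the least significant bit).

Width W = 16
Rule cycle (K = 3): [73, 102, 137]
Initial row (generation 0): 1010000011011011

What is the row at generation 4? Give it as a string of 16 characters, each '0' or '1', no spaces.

Gen 0: 1010000011011011
Gen 1 (rule 73): 0000111011011011
Gen 2 (rule 102): 0001001101101101
Gen 3 (rule 137): 1100001001001000
Gen 4 (rule 73): 1101100000000011

Answer: 1101100000000011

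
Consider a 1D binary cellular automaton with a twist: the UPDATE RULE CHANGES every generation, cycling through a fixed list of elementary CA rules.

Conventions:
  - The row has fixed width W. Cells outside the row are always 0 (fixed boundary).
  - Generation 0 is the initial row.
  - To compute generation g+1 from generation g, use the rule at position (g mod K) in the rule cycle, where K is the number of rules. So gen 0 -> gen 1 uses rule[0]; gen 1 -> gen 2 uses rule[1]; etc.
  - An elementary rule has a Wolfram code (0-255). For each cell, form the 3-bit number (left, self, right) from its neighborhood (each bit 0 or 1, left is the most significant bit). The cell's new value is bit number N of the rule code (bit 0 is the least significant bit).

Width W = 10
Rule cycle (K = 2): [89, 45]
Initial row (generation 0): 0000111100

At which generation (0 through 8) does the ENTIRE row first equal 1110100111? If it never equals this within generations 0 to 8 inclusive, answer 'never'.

Gen 0: 0000111100
Gen 1 (rule 89): 1110100111
Gen 2 (rule 45): 1001100100
Gen 3 (rule 89): 0101110011
Gen 4 (rule 45): 0111000010
Gen 5 (rule 89): 0101111001
Gen 6 (rule 45): 0111000001
Gen 7 (rule 89): 0101111100
Gen 8 (rule 45): 0111000001

Answer: 1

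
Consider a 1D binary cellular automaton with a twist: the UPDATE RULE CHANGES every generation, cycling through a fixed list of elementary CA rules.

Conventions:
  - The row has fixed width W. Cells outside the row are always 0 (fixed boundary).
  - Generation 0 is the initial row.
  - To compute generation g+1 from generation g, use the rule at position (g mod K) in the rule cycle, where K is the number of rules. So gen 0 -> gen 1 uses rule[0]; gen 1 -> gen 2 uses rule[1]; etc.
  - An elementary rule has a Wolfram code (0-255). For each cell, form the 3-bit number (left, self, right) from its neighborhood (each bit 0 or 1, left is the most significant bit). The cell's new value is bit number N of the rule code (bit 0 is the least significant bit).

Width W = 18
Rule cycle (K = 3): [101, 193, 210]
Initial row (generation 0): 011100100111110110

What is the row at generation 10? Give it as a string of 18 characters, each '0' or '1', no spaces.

Gen 0: 011100100111110110
Gen 1 (rule 101): 000100100000011010
Gen 2 (rule 193): 110000001111001000
Gen 3 (rule 210): 011000010111110100
Gen 4 (rule 101): 001011011000011101
Gen 5 (rule 193): 100001001011001100
Gen 6 (rule 210): 010010110001110110
Gen 7 (rule 101): 010011010100011010
Gen 8 (rule 193): 000001000001001000
Gen 9 (rule 210): 000010100010110100
Gen 10 (rule 101): 111011101011011101

Answer: 111011101011011101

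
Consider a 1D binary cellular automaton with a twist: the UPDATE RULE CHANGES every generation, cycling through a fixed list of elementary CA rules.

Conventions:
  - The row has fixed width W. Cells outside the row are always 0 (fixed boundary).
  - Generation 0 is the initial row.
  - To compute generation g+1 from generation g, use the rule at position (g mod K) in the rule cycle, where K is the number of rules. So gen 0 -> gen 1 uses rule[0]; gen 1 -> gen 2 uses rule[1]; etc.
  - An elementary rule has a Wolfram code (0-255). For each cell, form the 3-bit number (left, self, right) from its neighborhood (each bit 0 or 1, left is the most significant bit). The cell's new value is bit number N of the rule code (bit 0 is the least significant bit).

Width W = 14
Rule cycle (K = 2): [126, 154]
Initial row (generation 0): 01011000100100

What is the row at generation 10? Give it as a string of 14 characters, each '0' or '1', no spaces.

Gen 0: 01011000100100
Gen 1 (rule 126): 11111101111110
Gen 2 (rule 154): 11111001111101
Gen 3 (rule 126): 10001111000111
Gen 4 (rule 154): 01011110101110
Gen 5 (rule 126): 11110011111011
Gen 6 (rule 154): 11101111110010
Gen 7 (rule 126): 10111000011111
Gen 8 (rule 154): 00110100111110
Gen 9 (rule 126): 01111111100011
Gen 10 (rule 154): 11111111010110

Answer: 11111111010110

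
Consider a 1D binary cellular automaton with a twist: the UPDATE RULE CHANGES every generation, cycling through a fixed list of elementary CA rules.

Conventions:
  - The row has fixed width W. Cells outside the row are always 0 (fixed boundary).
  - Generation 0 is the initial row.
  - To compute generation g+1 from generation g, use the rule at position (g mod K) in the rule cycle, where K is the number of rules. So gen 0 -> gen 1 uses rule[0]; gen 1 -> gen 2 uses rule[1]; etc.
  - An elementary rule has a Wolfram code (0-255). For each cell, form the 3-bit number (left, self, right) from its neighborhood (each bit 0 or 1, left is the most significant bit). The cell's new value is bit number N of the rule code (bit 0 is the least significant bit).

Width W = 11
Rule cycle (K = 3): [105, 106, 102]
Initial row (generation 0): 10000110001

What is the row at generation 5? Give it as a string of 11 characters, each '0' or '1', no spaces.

Gen 0: 10000110001
Gen 1 (rule 105): 00110110100
Gen 2 (rule 106): 01111111000
Gen 3 (rule 102): 10000001000
Gen 4 (rule 105): 00111100011
Gen 5 (rule 106): 01100100111

Answer: 01100100111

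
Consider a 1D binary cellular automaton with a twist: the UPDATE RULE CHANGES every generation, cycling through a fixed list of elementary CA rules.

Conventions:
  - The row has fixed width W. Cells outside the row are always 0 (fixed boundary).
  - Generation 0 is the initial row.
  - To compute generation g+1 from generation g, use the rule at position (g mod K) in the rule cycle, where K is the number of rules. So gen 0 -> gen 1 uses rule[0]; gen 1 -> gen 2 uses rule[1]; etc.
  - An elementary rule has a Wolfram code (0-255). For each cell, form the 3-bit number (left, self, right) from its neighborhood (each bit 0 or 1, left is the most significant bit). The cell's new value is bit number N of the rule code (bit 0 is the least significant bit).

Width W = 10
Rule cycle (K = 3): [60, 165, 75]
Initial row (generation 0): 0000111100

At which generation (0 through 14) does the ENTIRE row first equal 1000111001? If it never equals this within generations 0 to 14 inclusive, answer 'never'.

Answer: never

Derivation:
Gen 0: 0000111100
Gen 1 (rule 60): 0000100010
Gen 2 (rule 165): 1110101010
Gen 3 (rule 75): 1010000000
Gen 4 (rule 60): 1111000000
Gen 5 (rule 165): 0110011111
Gen 6 (rule 75): 1110110001
Gen 7 (rule 60): 1001101001
Gen 8 (rule 165): 1000011001
Gen 9 (rule 75): 0011111010
Gen 10 (rule 60): 0010000111
Gen 11 (rule 165): 1010110010
Gen 12 (rule 75): 0000110100
Gen 13 (rule 60): 0000101110
Gen 14 (rule 165): 1110110100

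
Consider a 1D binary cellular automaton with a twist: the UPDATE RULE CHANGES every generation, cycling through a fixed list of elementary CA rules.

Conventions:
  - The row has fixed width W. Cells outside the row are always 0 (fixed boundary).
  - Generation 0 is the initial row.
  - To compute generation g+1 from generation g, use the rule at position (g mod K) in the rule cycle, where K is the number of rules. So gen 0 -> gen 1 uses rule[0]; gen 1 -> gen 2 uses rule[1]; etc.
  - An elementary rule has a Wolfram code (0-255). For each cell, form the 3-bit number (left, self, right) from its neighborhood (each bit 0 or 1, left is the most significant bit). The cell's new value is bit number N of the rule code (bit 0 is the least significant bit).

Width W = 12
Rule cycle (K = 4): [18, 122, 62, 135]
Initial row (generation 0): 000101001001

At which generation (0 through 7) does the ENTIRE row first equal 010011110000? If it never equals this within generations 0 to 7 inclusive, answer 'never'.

Answer: 6

Derivation:
Gen 0: 000101001001
Gen 1 (rule 18): 001000110110
Gen 2 (rule 122): 010101111111
Gen 3 (rule 62): 111111000000
Gen 4 (rule 135): 011110011111
Gen 5 (rule 18): 100001100000
Gen 6 (rule 122): 010011110000
Gen 7 (rule 62): 111110001000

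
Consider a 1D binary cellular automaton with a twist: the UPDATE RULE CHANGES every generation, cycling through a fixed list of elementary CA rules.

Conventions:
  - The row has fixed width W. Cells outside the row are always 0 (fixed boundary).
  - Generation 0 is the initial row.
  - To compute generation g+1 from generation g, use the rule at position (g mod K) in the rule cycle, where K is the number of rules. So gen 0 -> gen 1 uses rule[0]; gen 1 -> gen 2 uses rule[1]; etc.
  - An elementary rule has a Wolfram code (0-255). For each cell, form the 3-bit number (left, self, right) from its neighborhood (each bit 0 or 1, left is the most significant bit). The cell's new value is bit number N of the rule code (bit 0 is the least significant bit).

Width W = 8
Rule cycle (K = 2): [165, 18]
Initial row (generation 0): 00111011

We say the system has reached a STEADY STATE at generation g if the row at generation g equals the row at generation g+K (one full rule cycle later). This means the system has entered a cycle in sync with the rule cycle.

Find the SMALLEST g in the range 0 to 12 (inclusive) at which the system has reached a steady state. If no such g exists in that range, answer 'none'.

Gen 0: 00111011
Gen 1 (rule 165): 10010100
Gen 2 (rule 18): 01100010
Gen 3 (rule 165): 00001010
Gen 4 (rule 18): 00010001
Gen 5 (rule 165): 11010101
Gen 6 (rule 18): 00000000
Gen 7 (rule 165): 11111111
Gen 8 (rule 18): 00000000
Gen 9 (rule 165): 11111111
Gen 10 (rule 18): 00000000
Gen 11 (rule 165): 11111111
Gen 12 (rule 18): 00000000
Gen 13 (rule 165): 11111111
Gen 14 (rule 18): 00000000

Answer: 6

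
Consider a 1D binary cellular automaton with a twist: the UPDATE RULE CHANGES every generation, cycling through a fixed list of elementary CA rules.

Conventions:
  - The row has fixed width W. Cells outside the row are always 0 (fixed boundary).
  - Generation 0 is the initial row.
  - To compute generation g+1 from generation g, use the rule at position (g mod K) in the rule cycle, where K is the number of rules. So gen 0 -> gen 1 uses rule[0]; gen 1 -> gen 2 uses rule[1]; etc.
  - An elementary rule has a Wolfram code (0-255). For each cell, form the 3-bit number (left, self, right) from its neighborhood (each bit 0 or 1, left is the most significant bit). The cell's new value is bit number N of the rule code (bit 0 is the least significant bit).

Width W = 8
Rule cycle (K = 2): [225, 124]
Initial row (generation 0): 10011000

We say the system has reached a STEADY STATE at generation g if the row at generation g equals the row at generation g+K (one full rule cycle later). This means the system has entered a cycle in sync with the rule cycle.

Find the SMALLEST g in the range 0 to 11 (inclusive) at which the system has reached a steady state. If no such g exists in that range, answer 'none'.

Answer: none

Derivation:
Gen 0: 10011000
Gen 1 (rule 225): 00001011
Gen 2 (rule 124): 00001111
Gen 3 (rule 225): 11100111
Gen 4 (rule 124): 10110101
Gen 5 (rule 225): 01011010
Gen 6 (rule 124): 01111111
Gen 7 (rule 225): 00111111
Gen 8 (rule 124): 00100001
Gen 9 (rule 225): 10001100
Gen 10 (rule 124): 11001110
Gen 11 (rule 225): 01000110
Gen 12 (rule 124): 01100111
Gen 13 (rule 225): 00100011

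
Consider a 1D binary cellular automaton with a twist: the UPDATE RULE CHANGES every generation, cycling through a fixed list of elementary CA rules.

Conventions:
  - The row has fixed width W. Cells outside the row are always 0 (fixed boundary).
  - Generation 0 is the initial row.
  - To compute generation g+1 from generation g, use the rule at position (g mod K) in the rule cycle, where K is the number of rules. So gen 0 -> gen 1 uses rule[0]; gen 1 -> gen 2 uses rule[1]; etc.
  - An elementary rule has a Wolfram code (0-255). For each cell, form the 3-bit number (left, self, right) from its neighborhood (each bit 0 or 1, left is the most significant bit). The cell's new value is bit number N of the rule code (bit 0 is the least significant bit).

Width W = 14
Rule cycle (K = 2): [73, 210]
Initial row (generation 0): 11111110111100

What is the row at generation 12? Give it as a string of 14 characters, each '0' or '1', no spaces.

Gen 0: 11111110111100
Gen 1 (rule 73): 10000010100101
Gen 2 (rule 210): 01000100011000
Gen 3 (rule 73): 00010001011011
Gen 4 (rule 210): 00101010001001
Gen 5 (rule 73): 10000000100000
Gen 6 (rule 210): 01000001010000
Gen 7 (rule 73): 00011100000111
Gen 8 (rule 210): 00101110001011
Gen 9 (rule 73): 10001010100011
Gen 10 (rule 210): 01010000010101
Gen 11 (rule 73): 00000111000000
Gen 12 (rule 210): 00001011100000

Answer: 00001011100000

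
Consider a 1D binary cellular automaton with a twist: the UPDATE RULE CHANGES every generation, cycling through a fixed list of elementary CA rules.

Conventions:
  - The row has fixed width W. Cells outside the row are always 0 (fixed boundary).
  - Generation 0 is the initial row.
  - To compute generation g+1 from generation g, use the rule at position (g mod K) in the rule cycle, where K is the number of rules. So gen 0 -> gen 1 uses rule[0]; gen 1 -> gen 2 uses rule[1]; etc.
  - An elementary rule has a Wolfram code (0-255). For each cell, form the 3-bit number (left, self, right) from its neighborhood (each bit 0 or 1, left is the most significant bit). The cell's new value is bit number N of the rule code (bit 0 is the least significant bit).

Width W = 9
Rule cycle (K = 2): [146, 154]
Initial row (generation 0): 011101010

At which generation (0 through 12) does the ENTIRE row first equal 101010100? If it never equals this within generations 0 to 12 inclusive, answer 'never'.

Gen 0: 011101010
Gen 1 (rule 146): 101000001
Gen 2 (rule 154): 000100010
Gen 3 (rule 146): 001010101
Gen 4 (rule 154): 010000000
Gen 5 (rule 146): 101000000
Gen 6 (rule 154): 000100000
Gen 7 (rule 146): 001010000
Gen 8 (rule 154): 010001000
Gen 9 (rule 146): 101010100
Gen 10 (rule 154): 000000010
Gen 11 (rule 146): 000000101
Gen 12 (rule 154): 000001000

Answer: 9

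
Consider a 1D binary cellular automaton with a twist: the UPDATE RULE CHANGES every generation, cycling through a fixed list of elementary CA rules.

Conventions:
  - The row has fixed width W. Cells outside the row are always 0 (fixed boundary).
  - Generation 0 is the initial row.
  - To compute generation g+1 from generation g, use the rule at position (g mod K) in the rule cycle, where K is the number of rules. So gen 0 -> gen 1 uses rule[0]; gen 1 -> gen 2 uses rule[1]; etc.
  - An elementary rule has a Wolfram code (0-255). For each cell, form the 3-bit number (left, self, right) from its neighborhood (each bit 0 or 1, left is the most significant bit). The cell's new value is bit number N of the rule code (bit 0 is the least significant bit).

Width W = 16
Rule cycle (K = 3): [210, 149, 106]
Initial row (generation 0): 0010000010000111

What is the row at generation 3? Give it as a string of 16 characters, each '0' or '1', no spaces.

Gen 0: 0010000010000111
Gen 1 (rule 210): 0101000101001011
Gen 2 (rule 149): 0101110101101000
Gen 3 (rule 106): 1011011011110000

Answer: 1011011011110000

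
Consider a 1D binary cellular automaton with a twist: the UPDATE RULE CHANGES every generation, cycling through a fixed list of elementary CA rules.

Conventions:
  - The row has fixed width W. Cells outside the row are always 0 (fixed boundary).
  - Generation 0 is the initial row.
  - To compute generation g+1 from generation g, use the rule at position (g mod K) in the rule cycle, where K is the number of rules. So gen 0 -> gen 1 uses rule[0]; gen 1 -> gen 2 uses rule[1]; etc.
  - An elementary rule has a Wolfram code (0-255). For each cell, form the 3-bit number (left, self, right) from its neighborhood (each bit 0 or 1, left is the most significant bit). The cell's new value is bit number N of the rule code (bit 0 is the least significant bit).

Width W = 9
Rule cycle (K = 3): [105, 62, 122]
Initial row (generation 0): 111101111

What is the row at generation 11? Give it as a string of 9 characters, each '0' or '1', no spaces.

Answer: 111111101

Derivation:
Gen 0: 111101111
Gen 1 (rule 105): 100111001
Gen 2 (rule 62): 111100111
Gen 3 (rule 122): 100111101
Gen 4 (rule 105): 000100110
Gen 5 (rule 62): 001111101
Gen 6 (rule 122): 011000110
Gen 7 (rule 105): 011010110
Gen 8 (rule 62): 110111101
Gen 9 (rule 122): 111100110
Gen 10 (rule 105): 100100110
Gen 11 (rule 62): 111111101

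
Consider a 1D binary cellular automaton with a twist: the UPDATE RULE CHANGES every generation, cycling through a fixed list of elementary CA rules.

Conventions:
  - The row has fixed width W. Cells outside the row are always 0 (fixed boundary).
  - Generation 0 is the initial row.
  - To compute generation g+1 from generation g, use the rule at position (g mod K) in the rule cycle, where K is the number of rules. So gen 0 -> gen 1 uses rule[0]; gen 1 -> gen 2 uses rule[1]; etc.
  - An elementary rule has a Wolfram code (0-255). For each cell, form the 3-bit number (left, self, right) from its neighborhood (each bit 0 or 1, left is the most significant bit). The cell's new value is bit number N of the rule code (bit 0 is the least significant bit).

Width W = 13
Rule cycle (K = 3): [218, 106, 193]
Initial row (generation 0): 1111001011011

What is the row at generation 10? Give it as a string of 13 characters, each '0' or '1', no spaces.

Gen 0: 1111001011011
Gen 1 (rule 218): 1111110011011
Gen 2 (rule 106): 1000010111111
Gen 3 (rule 193): 0011000011111
Gen 4 (rule 218): 0111100111111
Gen 5 (rule 106): 1100101100001
Gen 6 (rule 193): 0100000101100
Gen 7 (rule 218): 1010001001110
Gen 8 (rule 106): 0100010011010
Gen 9 (rule 193): 0001000001000
Gen 10 (rule 218): 0010100010100

Answer: 0010100010100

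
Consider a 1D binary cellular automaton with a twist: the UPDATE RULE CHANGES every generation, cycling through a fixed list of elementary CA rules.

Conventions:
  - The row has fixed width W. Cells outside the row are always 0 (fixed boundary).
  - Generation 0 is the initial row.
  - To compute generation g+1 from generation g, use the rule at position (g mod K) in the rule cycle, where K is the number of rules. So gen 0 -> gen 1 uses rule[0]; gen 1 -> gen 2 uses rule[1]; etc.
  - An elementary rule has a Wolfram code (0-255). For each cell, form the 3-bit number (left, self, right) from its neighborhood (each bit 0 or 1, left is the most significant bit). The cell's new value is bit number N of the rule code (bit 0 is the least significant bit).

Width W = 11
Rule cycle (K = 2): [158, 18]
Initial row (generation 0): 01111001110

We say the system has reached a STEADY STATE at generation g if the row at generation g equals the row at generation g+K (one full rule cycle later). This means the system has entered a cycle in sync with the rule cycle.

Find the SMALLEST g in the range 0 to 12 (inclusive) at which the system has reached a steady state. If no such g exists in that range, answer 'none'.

Gen 0: 01111001110
Gen 1 (rule 158): 11110111101
Gen 2 (rule 18): 00000000000
Gen 3 (rule 158): 00000000000
Gen 4 (rule 18): 00000000000
Gen 5 (rule 158): 00000000000
Gen 6 (rule 18): 00000000000
Gen 7 (rule 158): 00000000000
Gen 8 (rule 18): 00000000000
Gen 9 (rule 158): 00000000000
Gen 10 (rule 18): 00000000000
Gen 11 (rule 158): 00000000000
Gen 12 (rule 18): 00000000000
Gen 13 (rule 158): 00000000000
Gen 14 (rule 18): 00000000000

Answer: 2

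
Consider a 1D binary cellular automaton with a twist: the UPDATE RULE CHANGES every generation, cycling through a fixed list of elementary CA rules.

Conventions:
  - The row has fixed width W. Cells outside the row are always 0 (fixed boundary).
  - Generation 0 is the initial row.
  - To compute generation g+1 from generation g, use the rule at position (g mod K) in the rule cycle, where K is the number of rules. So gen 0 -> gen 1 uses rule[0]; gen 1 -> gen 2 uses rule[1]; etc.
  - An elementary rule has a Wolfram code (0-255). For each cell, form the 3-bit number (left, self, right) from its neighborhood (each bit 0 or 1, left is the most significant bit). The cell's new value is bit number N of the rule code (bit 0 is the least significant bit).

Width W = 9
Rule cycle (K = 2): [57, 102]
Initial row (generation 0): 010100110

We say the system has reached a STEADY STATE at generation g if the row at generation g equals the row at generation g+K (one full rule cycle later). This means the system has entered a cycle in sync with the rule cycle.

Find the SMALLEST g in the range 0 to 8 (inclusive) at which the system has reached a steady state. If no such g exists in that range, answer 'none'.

Gen 0: 010100110
Gen 1 (rule 57): 001010101
Gen 2 (rule 102): 011111111
Gen 3 (rule 57): 010000000
Gen 4 (rule 102): 110000000
Gen 5 (rule 57): 101111111
Gen 6 (rule 102): 110000001
Gen 7 (rule 57): 101111100
Gen 8 (rule 102): 110000100
Gen 9 (rule 57): 101110011
Gen 10 (rule 102): 110010101

Answer: none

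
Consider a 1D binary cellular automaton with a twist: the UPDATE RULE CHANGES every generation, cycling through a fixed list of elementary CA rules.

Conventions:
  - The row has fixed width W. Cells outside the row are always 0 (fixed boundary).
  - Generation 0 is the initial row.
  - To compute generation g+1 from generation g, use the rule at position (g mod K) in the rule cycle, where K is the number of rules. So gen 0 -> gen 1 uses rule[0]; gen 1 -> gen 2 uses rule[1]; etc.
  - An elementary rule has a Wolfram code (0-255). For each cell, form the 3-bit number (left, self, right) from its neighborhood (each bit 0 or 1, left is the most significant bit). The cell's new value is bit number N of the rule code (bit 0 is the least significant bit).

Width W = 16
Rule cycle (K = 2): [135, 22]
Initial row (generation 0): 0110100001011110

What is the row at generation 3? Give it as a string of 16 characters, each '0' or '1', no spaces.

Gen 0: 0110100001011110
Gen 1 (rule 135): 1000101111001100
Gen 2 (rule 22): 1101100000110010
Gen 3 (rule 135): 0000001111000110

Answer: 0000001111000110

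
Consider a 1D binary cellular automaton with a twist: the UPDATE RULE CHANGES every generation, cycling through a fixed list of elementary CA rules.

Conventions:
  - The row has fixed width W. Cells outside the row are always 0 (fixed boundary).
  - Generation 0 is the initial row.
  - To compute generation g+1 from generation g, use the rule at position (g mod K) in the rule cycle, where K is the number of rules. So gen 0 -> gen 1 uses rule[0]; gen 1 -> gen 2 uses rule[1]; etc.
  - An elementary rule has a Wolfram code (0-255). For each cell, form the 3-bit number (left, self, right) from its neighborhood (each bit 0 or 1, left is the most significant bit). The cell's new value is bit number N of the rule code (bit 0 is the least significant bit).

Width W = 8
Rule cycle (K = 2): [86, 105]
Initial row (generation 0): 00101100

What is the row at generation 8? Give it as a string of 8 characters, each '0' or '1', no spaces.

Gen 0: 00101100
Gen 1 (rule 86): 01100110
Gen 2 (rule 105): 01100110
Gen 3 (rule 86): 10111011
Gen 4 (rule 105): 01101111
Gen 5 (rule 86): 10100001
Gen 6 (rule 105): 01001100
Gen 7 (rule 86): 11110110
Gen 8 (rule 105): 10011110

Answer: 10011110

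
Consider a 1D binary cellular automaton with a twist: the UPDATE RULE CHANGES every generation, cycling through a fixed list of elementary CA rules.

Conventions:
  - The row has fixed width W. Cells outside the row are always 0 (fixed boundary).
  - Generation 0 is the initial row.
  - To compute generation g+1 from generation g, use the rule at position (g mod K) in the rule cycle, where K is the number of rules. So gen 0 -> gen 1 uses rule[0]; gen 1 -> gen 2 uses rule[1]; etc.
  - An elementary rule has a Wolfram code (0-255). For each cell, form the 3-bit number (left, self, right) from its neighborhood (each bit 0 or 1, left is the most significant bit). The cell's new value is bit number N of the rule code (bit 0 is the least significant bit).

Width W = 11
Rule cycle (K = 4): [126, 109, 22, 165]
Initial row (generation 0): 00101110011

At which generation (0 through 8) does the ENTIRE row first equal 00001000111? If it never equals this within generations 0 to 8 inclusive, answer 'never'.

Answer: never

Derivation:
Gen 0: 00101110011
Gen 1 (rule 126): 01111011111
Gen 2 (rule 109): 01001110001
Gen 3 (rule 22): 11110001011
Gen 4 (rule 165): 01100101100
Gen 5 (rule 126): 11111111110
Gen 6 (rule 109): 10000000010
Gen 7 (rule 22): 11000000111
Gen 8 (rule 165): 00011110010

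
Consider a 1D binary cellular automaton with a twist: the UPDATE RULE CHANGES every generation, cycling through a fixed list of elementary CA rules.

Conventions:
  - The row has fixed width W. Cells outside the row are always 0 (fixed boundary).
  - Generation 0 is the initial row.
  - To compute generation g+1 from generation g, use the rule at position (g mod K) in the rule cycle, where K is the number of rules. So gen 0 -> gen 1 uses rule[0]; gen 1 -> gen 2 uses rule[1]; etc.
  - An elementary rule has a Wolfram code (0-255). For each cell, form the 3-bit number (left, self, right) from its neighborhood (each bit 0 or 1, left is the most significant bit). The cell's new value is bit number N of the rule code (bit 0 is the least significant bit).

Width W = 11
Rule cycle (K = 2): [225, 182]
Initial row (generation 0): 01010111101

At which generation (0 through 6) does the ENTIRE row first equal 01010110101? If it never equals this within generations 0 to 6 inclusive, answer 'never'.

Answer: never

Derivation:
Gen 0: 01010111101
Gen 1 (rule 225): 00101011110
Gen 2 (rule 182): 01111101101
Gen 3 (rule 225): 00111110110
Gen 4 (rule 182): 01011101001
Gen 5 (rule 225): 00101110000
Gen 6 (rule 182): 01110101000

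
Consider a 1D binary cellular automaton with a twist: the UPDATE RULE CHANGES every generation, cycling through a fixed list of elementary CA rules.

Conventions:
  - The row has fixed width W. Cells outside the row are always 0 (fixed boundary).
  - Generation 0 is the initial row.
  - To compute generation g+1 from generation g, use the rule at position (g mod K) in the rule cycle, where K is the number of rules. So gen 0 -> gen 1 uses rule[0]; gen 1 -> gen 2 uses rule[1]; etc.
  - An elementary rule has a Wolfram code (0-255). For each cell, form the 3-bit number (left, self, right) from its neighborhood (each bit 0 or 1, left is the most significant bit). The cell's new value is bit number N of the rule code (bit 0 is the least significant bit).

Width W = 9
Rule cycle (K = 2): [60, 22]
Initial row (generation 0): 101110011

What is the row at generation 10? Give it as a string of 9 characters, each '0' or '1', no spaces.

Answer: 110111000

Derivation:
Gen 0: 101110011
Gen 1 (rule 60): 111001010
Gen 2 (rule 22): 000111011
Gen 3 (rule 60): 000100110
Gen 4 (rule 22): 001111001
Gen 5 (rule 60): 001000101
Gen 6 (rule 22): 011101101
Gen 7 (rule 60): 010011011
Gen 8 (rule 22): 111100000
Gen 9 (rule 60): 100010000
Gen 10 (rule 22): 110111000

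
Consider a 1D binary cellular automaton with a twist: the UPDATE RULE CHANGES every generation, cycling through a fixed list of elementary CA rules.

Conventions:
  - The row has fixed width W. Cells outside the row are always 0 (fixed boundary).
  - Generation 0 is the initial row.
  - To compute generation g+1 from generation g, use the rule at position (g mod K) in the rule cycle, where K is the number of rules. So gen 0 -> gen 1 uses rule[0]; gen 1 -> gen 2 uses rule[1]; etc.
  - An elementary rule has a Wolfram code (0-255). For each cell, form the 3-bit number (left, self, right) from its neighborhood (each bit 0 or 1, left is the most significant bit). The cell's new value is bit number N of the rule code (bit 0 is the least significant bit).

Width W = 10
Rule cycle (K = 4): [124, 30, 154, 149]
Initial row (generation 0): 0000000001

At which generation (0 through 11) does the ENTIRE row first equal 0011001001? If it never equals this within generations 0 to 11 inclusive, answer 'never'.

Gen 0: 0000000001
Gen 1 (rule 124): 0000000001
Gen 2 (rule 30): 0000000011
Gen 3 (rule 154): 0000000110
Gen 4 (rule 149): 1111110001
Gen 5 (rule 124): 1000011001
Gen 6 (rule 30): 1100110111
Gen 7 (rule 154): 1011100110
Gen 8 (rule 149): 1001010001
Gen 9 (rule 124): 1101111001
Gen 10 (rule 30): 1001000111
Gen 11 (rule 154): 0110101110

Answer: never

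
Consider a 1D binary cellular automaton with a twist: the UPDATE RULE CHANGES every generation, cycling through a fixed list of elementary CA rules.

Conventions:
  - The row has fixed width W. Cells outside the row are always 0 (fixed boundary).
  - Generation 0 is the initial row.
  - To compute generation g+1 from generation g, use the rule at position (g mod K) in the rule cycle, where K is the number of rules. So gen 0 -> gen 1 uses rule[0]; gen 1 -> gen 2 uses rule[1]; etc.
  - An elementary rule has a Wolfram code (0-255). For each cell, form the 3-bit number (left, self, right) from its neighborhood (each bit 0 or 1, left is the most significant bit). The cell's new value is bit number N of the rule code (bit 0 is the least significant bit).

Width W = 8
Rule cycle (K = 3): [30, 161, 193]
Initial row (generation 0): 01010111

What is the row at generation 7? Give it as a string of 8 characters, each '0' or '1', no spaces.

Answer: 10111000

Derivation:
Gen 0: 01010111
Gen 1 (rule 30): 11010100
Gen 2 (rule 161): 00101001
Gen 3 (rule 193): 10000000
Gen 4 (rule 30): 11000000
Gen 5 (rule 161): 00011111
Gen 6 (rule 193): 11001111
Gen 7 (rule 30): 10111000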